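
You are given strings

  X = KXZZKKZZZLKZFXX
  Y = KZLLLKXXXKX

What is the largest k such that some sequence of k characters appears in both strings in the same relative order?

Taking K at X[1]=Y[1]; then Z at X[3]=Y[2]; then L at X[10]=Y[5]; then K at X[11]=Y[6]; then X at X[14]=Y[9]; then X at X[15]=Y[11] gives a common subsequence of length 6. Since dp[15][11] = 6, nothing longer is possible.

6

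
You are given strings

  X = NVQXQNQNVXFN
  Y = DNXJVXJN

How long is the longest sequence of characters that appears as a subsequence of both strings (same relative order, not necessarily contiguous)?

Let dp[i][j] be the LCS length of the first i characters of X and the first j characters of Y. dp[i][j] = dp[i-1][j-1]+1 when the i-th and j-th characters match, else max(dp[i-1][j], dp[i][j-1]).
    ·  D  N  X  J  V  X  J  N
 ·  0  0  0  0  0  0  0  0  0
 N  0  0  1  1  1  1  1  1  1
 V  0  0  1  1  1  2  2  2  2
 Q  0  0  1  1  1  2  2  2  2
 X  0  0  1  2  2  2  3  3  3
 Q  0  0  1  2  2  2  3  3  3
 N  0  0  1  2  2  2  3  3  4
 Q  0  0  1  2  2  2  3  3  4
 N  0  0  1  2  2  2  3  3  4
 V  0  0  1  2  2  3  3  3  4
 X  0  0  1  2  2  3  4  4  4
 F  0  0  1  2  2  3  4  4  4
 N  0  0  1  2  2  3  4  4  5
dp[12][8] = 5. One LCS (by backtracking along matches): NXVXN.

5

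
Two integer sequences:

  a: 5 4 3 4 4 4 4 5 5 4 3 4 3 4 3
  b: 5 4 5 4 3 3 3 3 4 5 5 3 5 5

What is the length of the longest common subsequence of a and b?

8

Taking 5 (a #1, b #1), then 4 (a #7, b #2), then 5 (a #9, b #3), then 4 (a #10, b #4), then 3 (a #11, b #7), then 3 (a #13, b #8), then 4 (a #14, b #9), then 3 (a #15, b #12) gives a common subsequence of length 8. dp[15][14] = 8 confirms this is the maximum.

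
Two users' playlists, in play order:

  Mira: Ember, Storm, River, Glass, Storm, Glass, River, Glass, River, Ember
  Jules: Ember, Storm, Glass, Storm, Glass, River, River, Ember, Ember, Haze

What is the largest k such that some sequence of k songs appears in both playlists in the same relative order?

8

One common subsequence of length 8: Ember [1,1] → Storm [2,2] → Glass [4,3] → Storm [5,4] → Glass [6,5] → River [7,6] → River [9,7] → Ember [10,9]. Since dp[10][10] = 8, nothing longer is possible.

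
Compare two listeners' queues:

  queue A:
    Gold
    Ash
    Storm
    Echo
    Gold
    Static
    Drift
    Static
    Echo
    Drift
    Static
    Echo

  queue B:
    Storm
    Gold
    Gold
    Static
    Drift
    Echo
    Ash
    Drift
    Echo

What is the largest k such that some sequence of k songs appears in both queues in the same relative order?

Pick Gold [1,2] → Gold [5,3] → Static [6,4] → Drift [7,5] → Echo [9,6] → Drift [10,8] → Echo [12,9]; all 7 songs appear in both, in order. dp[12][9] = 7 confirms this is the maximum.

7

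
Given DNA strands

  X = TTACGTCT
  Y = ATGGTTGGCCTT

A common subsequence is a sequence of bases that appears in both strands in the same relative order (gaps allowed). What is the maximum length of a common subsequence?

Taking T [1,5] → T [2,6] → C [4,10] → T [6,11] → T [8,12] gives a common subsequence of length 5. dp[8][12] = 5 confirms this is the maximum.

5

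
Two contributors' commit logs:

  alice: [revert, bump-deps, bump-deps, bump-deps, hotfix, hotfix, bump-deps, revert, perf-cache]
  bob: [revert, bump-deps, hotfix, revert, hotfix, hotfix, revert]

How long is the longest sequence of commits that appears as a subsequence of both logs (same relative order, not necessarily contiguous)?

One common subsequence of length 5: revert (alice #1, bob #1), bump-deps (alice #2, bob #2), hotfix (alice #5, bob #5), hotfix (alice #6, bob #6), revert (alice #8, bob #7). The LCS DP gives dp[9][7] = 5, so this is optimal.

5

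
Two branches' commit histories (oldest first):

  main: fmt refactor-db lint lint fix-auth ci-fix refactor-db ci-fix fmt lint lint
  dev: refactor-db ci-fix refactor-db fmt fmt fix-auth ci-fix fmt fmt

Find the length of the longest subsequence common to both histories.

One common subsequence of length 5: refactor-db (main #2, dev #1) → ci-fix (main #6, dev #2) → refactor-db (main #7, dev #3) → ci-fix (main #8, dev #7) → fmt (main #9, dev #9). dp[11][9] = 5 confirms this is the maximum.

5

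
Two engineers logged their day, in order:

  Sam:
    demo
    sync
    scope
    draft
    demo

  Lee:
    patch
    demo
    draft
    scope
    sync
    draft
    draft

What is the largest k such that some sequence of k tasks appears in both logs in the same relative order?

3

Match demo at Sam[1]=Lee[2]; then sync at Sam[2]=Lee[5]; then draft at Sam[4]=Lee[7] — 3 tasks in the same relative order in both, and the DP table's final entry dp[5][7] is also 3, so no common subsequence is longer.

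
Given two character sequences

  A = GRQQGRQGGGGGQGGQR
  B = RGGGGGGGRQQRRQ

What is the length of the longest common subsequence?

10

Taking G (A #1, B #2); then G (A #5, B #3); then G (A #8, B #4); then G (A #9, B #5); then G (A #10, B #6); then G (A #11, B #7); then G (A #12, B #8); then Q (A #13, B #10); then Q (A #16, B #11); then R (A #17, B #13) gives a common subsequence of length 10. dp[17][14] = 10 confirms this is the maximum.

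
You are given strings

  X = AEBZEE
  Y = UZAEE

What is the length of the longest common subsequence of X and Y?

3

Pick A [1,3], E [5,4], E [6,5]; all 3 characters appear in both, in order. Since dp[6][5] = 3, nothing longer is possible.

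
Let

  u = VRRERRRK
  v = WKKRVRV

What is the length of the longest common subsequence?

2

Let dp[i][j] be the LCS length of the first i characters of u and the first j characters of v. dp[i][j] = dp[i-1][j-1]+1 when the i-th and j-th characters match, else max(dp[i-1][j], dp[i][j-1]).
    ·  W  K  K  R  V  R  V
 ·  0  0  0  0  0  0  0  0
 V  0  0  0  0  0  1  1  1
 R  0  0  0  0  1  1  2  2
 R  0  0  0  0  1  1  2  2
 E  0  0  0  0  1  1  2  2
 R  0  0  0  0  1  1  2  2
 R  0  0  0  0  1  1  2  2
 R  0  0  0  0  1  1  2  2
 K  0  0  1  1  1  1  2  2
dp[8][7] = 2. One LCS (by backtracking along matches): VR.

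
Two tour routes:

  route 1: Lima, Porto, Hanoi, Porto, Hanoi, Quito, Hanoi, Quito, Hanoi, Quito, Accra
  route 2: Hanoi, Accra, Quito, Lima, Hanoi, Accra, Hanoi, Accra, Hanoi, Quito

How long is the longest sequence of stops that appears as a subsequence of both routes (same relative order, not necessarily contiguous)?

5

Pick Lima [1,4]; then Hanoi [3,5]; then Hanoi [5,7]; then Hanoi [9,9]; then Quito [10,10]; all 5 stops appear in both, in order. The LCS DP gives dp[11][10] = 5, so this is optimal.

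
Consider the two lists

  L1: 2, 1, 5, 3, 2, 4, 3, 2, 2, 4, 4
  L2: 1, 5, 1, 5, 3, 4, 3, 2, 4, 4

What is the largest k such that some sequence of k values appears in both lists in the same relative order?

Match 1 at L1[2]=L2[3]; then 5 at L1[3]=L2[4]; then 3 at L1[4]=L2[5]; then 4 at L1[6]=L2[6]; then 3 at L1[7]=L2[7]; then 2 at L1[9]=L2[8]; then 4 at L1[10]=L2[9]; then 4 at L1[11]=L2[10] — 8 values in the same relative order in both. The LCS DP gives dp[11][10] = 8, so this is optimal.

8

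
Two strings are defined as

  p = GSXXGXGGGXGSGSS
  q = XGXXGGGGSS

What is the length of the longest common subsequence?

9

Match G at p[1]=q[2] → X at p[4]=q[3] → X at p[6]=q[4] → G at p[8]=q[5] → G at p[9]=q[6] → G at p[11]=q[7] → G at p[13]=q[8] → S at p[14]=q[9] → S at p[15]=q[10] — 9 characters in the same relative order in both, and the DP table's final entry dp[15][10] is also 9, so no common subsequence is longer.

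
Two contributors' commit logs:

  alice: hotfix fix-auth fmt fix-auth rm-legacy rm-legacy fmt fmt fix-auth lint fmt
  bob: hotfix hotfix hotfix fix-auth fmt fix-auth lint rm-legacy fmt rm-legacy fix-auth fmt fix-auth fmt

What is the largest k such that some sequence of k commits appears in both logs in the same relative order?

9

Pick hotfix [1,3] → fix-auth [2,4] → fmt [3,5] → fix-auth [4,6] → rm-legacy [5,8] → rm-legacy [6,10] → fmt [8,12] → fix-auth [9,13] → fmt [11,14]; all 9 commits appear in both, in order. Since dp[11][14] = 9, nothing longer is possible.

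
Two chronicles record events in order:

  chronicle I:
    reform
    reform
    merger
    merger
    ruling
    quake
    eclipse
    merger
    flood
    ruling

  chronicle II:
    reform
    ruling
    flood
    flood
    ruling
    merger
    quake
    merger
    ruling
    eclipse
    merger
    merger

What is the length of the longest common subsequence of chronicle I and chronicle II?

Taking reform at chronicle I[1]=chronicle II[1] → merger at chronicle I[3]=chronicle II[6] → merger at chronicle I[4]=chronicle II[8] → ruling at chronicle I[5]=chronicle II[9] → eclipse at chronicle I[7]=chronicle II[10] → merger at chronicle I[8]=chronicle II[12] gives a common subsequence of length 6. The LCS DP gives dp[10][12] = 6, so this is optimal.

6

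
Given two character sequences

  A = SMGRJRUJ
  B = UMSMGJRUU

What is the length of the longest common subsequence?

Taking S (A #1, B #3), then M (A #2, B #4), then G (A #3, B #5), then J (A #5, B #6), then R (A #6, B #7), then U (A #7, B #9) gives a common subsequence of length 6. dp[8][9] = 6 confirms this is the maximum.

6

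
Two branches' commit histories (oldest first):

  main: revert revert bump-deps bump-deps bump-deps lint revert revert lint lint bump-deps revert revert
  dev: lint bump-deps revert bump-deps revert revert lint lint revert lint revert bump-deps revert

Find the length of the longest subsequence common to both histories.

8

Match revert at main[2]=dev[3], bump-deps at main[5]=dev[4], revert at main[7]=dev[5], revert at main[8]=dev[6], lint at main[9]=dev[8], lint at main[10]=dev[10], bump-deps at main[11]=dev[12], revert at main[13]=dev[13] — 8 commits in the same relative order in both. The LCS DP gives dp[13][13] = 8, so this is optimal.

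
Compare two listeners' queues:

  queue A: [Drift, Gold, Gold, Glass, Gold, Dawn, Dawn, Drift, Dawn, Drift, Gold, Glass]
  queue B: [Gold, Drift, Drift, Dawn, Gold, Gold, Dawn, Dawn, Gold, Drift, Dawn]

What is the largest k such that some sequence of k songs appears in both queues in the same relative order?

7

Taking Drift at queue A[1]=queue B[3] → Gold at queue A[3]=queue B[5] → Gold at queue A[5]=queue B[6] → Dawn at queue A[6]=queue B[7] → Dawn at queue A[7]=queue B[8] → Drift at queue A[8]=queue B[10] → Dawn at queue A[9]=queue B[11] gives a common subsequence of length 7. The LCS DP gives dp[12][11] = 7, so this is optimal.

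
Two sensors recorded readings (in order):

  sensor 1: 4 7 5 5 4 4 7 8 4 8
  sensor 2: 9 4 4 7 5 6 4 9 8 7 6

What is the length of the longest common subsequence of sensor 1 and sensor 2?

Taking 4 [1,3]; then 7 [2,4]; then 5 [3,5]; then 4 [5,7]; then 7 [7,10] gives a common subsequence of length 5. dp[10][11] = 5 confirms this is the maximum.

5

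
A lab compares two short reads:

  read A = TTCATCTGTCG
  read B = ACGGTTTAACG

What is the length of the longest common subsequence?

6

Taking C [3,2] → T [5,5] → T [7,6] → T [9,7] → C [10,10] → G [11,11] gives a common subsequence of length 6. The LCS DP gives dp[11][11] = 6, so this is optimal.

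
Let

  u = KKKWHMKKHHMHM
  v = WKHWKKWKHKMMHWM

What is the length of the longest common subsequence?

9

One common subsequence of length 9: K at u[1]=v[2], K at u[2]=v[5], K at u[3]=v[6], W at u[4]=v[7], H at u[5]=v[9], M at u[6]=v[11], M at u[11]=v[12], H at u[12]=v[13], M at u[13]=v[15]. dp[13][15] = 9 confirms this is the maximum.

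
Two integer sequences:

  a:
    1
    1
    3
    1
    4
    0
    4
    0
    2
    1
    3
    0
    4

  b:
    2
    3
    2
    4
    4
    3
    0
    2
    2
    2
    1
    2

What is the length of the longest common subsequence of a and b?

6

Taking 3 [3,2] → 4 [5,4] → 4 [7,5] → 0 [8,7] → 2 [9,10] → 1 [10,11] gives a common subsequence of length 6. dp[13][12] = 6 confirms this is the maximum.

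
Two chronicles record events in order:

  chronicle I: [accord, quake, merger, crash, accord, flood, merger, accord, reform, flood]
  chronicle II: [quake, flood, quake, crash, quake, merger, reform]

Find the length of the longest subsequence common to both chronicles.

4

Match quake (chronicle I #2, chronicle II #3); then crash (chronicle I #4, chronicle II #4); then merger (chronicle I #7, chronicle II #6); then reform (chronicle I #9, chronicle II #7) — 4 events in the same relative order in both. Since dp[10][7] = 4, nothing longer is possible.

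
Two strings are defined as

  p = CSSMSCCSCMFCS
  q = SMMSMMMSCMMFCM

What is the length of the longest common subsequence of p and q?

8

Match S at p[2]=q[1], then S at p[3]=q[4], then M at p[4]=q[7], then S at p[5]=q[8], then C at p[6]=q[9], then M at p[10]=q[11], then F at p[11]=q[12], then C at p[12]=q[13] — 8 characters in the same relative order in both, and the DP table's final entry dp[13][14] is also 8, so no common subsequence is longer.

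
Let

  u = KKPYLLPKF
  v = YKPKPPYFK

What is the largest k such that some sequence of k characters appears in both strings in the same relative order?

5

Let dp[i][j] be the LCS length of the first i characters of u and the first j characters of v. dp[i][j] = dp[i-1][j-1]+1 when the i-th and j-th characters match, else max(dp[i-1][j], dp[i][j-1]).
    ·  Y  K  P  K  P  P  Y  F  K
 ·  0  0  0  0  0  0  0  0  0  0
 K  0  0  1  1  1  1  1  1  1  1
 K  0  0  1  1  2  2  2  2  2  2
 P  0  0  1  2  2  3  3  3  3  3
 Y  0  1  1  2  2  3  3  4  4  4
 L  0  1  1  2  2  3  3  4  4  4
 L  0  1  1  2  2  3  3  4  4  4
 P  0  1  1  2  2  3  4  4  4  4
 K  0  1  2  2  3  3  4  4  4  5
 F  0  1  2  2  3  3  4  4  5  5
dp[9][9] = 5. One LCS (by backtracking along matches): KKPYK.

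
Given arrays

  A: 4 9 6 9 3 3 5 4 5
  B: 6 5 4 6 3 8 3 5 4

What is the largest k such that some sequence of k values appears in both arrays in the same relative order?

6

Let dp[i][j] be the LCS length of the first i values of A and the first j values of B. dp[i][j] = dp[i-1][j-1]+1 when the i-th and j-th values match, else max(dp[i-1][j], dp[i][j-1]).
    ·  6  5  4  6  3  8  3  5  4
 ·  0  0  0  0  0  0  0  0  0  0
 4  0  0  0  1  1  1  1  1  1  1
 9  0  0  0  1  1  1  1  1  1  1
 6  0  1  1  1  2  2  2  2  2  2
 9  0  1  1  1  2  2  2  2  2  2
 3  0  1  1  1  2  3  3  3  3  3
 3  0  1  1  1  2  3  3  4  4  4
 5  0  1  2  2  2  3  3  4  5  5
 4  0  1  2  3  3  3  3  4  5  6
 5  0  1  2  3  3  3  3  4  5  6
dp[9][9] = 6. One LCS (by backtracking along matches): 4, 6, 3, 3, 5, 4.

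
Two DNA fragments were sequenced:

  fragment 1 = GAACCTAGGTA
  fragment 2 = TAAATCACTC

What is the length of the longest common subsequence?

5

Match A (fragment 1 #2, fragment 2 #3), A (fragment 1 #3, fragment 2 #4), C (fragment 1 #4, fragment 2 #6), C (fragment 1 #5, fragment 2 #8), T (fragment 1 #6, fragment 2 #9) — 5 bases in the same relative order in both. Since dp[11][10] = 5, nothing longer is possible.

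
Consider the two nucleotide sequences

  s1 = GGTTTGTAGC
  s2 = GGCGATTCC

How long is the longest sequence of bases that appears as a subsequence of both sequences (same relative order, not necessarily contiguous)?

5

Let dp[i][j] be the LCS length of the first i bases of s1 and the first j bases of s2. dp[i][j] = dp[i-1][j-1]+1 when the i-th and j-th bases match, else max(dp[i-1][j], dp[i][j-1]).
    ·  G  G  C  G  A  T  T  C  C
 ·  0  0  0  0  0  0  0  0  0  0
 G  0  1  1  1  1  1  1  1  1  1
 G  0  1  2  2  2  2  2  2  2  2
 T  0  1  2  2  2  2  3  3  3  3
 T  0  1  2  2  2  2  3  4  4  4
 T  0  1  2  2  2  2  3  4  4  4
 G  0  1  2  2  3  3  3  4  4  4
 T  0  1  2  2  3  3  4  4  4  4
 A  0  1  2  2  3  4  4  4  4  4
 G  0  1  2  2  3  4  4  4  4  4
 C  0  1  2  3  3  4  4  4  5  5
dp[10][9] = 5. One LCS (by backtracking along matches): GGTTC.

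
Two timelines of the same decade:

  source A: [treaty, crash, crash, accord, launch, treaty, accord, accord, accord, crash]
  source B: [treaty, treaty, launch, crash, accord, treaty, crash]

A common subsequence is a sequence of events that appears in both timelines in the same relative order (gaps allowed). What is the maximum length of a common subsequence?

One common subsequence of length 5: treaty at source A[1]=source B[2], then crash at source A[3]=source B[4], then accord at source A[4]=source B[5], then treaty at source A[6]=source B[6], then crash at source A[10]=source B[7]. dp[10][7] = 5 confirms this is the maximum.

5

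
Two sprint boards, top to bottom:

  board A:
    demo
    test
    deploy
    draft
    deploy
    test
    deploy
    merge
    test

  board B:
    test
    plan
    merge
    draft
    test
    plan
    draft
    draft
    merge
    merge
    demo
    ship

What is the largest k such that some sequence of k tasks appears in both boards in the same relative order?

Match test [2,1] → draft [4,4] → test [6,5] → merge [8,10] — 4 tasks in the same relative order in both, and the DP table's final entry dp[9][12] is also 4, so no common subsequence is longer.

4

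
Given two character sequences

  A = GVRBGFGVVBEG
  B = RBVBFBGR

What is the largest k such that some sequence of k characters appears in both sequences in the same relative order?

Let dp[i][j] be the LCS length of the first i characters of A and the first j characters of B. dp[i][j] = dp[i-1][j-1]+1 when the i-th and j-th characters match, else max(dp[i-1][j], dp[i][j-1]).
    ·  R  B  V  B  F  B  G  R
 ·  0  0  0  0  0  0  0  0  0
 G  0  0  0  0  0  0  0  1  1
 V  0  0  0  1  1  1  1  1  1
 R  0  1  1  1  1  1  1  1  2
 B  0  1  2  2  2  2  2  2  2
 G  0  1  2  2  2  2  2  3  3
 F  0  1  2  2  2  3  3  3  3
 G  0  1  2  2  2  3  3  4  4
 V  0  1  2  3  3  3  3  4  4
 V  0  1  2  3  3  3  3  4  4
 B  0  1  2  3  4  4  4  4  4
 E  0  1  2  3  4  4  4  4  4
 G  0  1  2  3  4  4  4  5  5
dp[12][8] = 5. One LCS (by backtracking along matches): VBFBG.

5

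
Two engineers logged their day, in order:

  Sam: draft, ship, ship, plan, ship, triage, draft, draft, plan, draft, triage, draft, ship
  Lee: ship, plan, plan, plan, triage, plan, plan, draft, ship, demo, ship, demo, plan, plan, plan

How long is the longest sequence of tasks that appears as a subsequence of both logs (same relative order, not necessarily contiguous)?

6

One common subsequence of length 6: ship (Sam #2, Lee #1), plan (Sam #4, Lee #4), triage (Sam #6, Lee #5), plan (Sam #9, Lee #7), draft (Sam #10, Lee #8), ship (Sam #13, Lee #11). Since dp[13][15] = 6, nothing longer is possible.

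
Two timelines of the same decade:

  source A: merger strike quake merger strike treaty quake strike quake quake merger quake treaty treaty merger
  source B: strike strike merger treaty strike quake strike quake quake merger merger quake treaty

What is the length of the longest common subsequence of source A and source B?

10

Taking strike at source A[2]=source B[2], then merger at source A[4]=source B[3], then strike at source A[5]=source B[5], then quake at source A[7]=source B[6], then strike at source A[8]=source B[7], then quake at source A[9]=source B[8], then quake at source A[10]=source B[9], then merger at source A[11]=source B[11], then quake at source A[12]=source B[12], then treaty at source A[14]=source B[13] gives a common subsequence of length 10. Since dp[15][13] = 10, nothing longer is possible.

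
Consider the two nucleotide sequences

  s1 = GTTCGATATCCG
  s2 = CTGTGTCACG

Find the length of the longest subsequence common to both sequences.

Match G (s1 #1, s2 #3) → T (s1 #2, s2 #4) → T (s1 #3, s2 #6) → C (s1 #4, s2 #7) → A (s1 #8, s2 #8) → C (s1 #11, s2 #9) → G (s1 #12, s2 #10) — 7 bases in the same relative order in both, and the DP table's final entry dp[12][10] is also 7, so no common subsequence is longer.

7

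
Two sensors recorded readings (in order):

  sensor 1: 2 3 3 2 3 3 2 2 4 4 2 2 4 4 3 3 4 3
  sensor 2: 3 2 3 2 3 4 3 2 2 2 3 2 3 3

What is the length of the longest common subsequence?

11

One common subsequence of length 11: 2 at sensor 1[1]=sensor 2[2], 3 at sensor 1[3]=sensor 2[3], 2 at sensor 1[4]=sensor 2[4], 3 at sensor 1[5]=sensor 2[5], 3 at sensor 1[6]=sensor 2[7], 2 at sensor 1[7]=sensor 2[8], 2 at sensor 1[8]=sensor 2[9], 2 at sensor 1[11]=sensor 2[10], 2 at sensor 1[12]=sensor 2[12], 3 at sensor 1[16]=sensor 2[13], 3 at sensor 1[18]=sensor 2[14]. dp[18][14] = 11 confirms this is the maximum.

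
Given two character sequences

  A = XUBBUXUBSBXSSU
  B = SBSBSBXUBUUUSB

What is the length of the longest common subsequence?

Pick X (A #1, B #7) → U (A #2, B #8) → B (A #3, B #9) → U (A #5, B #11) → U (A #7, B #12) → S (A #9, B #13) → B (A #10, B #14); all 7 characters appear in both, in order. Since dp[14][14] = 7, nothing longer is possible.

7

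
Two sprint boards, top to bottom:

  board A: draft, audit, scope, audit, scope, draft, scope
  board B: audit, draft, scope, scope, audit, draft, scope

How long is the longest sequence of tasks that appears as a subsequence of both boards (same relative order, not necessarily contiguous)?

Taking draft [1,2]; then scope [3,4]; then audit [4,5]; then draft [6,6]; then scope [7,7] gives a common subsequence of length 5. The LCS DP gives dp[7][7] = 5, so this is optimal.

5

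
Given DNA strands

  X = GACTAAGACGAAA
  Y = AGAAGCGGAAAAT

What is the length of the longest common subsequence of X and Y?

9

One common subsequence of length 9: G (X #1, Y #2), then A (X #5, Y #3), then A (X #6, Y #4), then G (X #7, Y #5), then C (X #9, Y #6), then G (X #10, Y #8), then A (X #11, Y #10), then A (X #12, Y #11), then A (X #13, Y #12). dp[13][13] = 9 confirms this is the maximum.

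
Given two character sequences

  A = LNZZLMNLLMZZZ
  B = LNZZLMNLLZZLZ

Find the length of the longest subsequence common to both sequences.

Pick L [1,1] → N [2,2] → Z [3,3] → Z [4,4] → L [5,5] → M [6,6] → N [7,7] → L [8,8] → L [9,9] → Z [11,10] → Z [12,11] → Z [13,13]; all 12 characters appear in both, in order. dp[13][13] = 12 confirms this is the maximum.

12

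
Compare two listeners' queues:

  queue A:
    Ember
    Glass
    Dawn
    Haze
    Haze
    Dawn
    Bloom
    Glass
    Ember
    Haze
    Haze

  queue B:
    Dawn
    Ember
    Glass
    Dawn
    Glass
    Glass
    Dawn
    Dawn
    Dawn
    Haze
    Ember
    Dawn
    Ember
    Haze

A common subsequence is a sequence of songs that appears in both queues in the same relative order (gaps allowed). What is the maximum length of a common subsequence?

7

Pick Ember (queue A #1, queue B #2); then Glass (queue A #2, queue B #6); then Dawn (queue A #3, queue B #9); then Haze (queue A #4, queue B #10); then Dawn (queue A #6, queue B #12); then Ember (queue A #9, queue B #13); then Haze (queue A #11, queue B #14); all 7 songs appear in both, in order, and the DP table's final entry dp[11][14] is also 7, so no common subsequence is longer.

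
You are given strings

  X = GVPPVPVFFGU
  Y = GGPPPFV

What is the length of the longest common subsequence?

5

Let dp[i][j] be the LCS length of the first i characters of X and the first j characters of Y. dp[i][j] = dp[i-1][j-1]+1 when the i-th and j-th characters match, else max(dp[i-1][j], dp[i][j-1]).
    ·  G  G  P  P  P  F  V
 ·  0  0  0  0  0  0  0  0
 G  0  1  1  1  1  1  1  1
 V  0  1  1  1  1  1  1  2
 P  0  1  1  2  2  2  2  2
 P  0  1  1  2  3  3  3  3
 V  0  1  1  2  3  3  3  4
 P  0  1  1  2  3  4  4  4
 V  0  1  1  2  3  4  4  5
 F  0  1  1  2  3  4  5  5
 F  0  1  1  2  3  4  5  5
 G  0  1  2  2  3  4  5  5
 U  0  1  2  2  3  4  5  5
dp[11][7] = 5. One LCS (by backtracking along matches): GPPPV.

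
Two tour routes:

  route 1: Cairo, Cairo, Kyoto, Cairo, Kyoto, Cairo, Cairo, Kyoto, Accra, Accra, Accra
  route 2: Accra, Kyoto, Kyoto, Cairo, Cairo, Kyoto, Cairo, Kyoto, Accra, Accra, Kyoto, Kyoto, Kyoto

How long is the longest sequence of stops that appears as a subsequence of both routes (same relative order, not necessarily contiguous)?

Taking Cairo at route 1[2]=route 2[4], then Cairo at route 1[4]=route 2[5], then Kyoto at route 1[5]=route 2[6], then Cairo at route 1[7]=route 2[7], then Kyoto at route 1[8]=route 2[8], then Accra at route 1[9]=route 2[9], then Accra at route 1[10]=route 2[10] gives a common subsequence of length 7. Since dp[11][13] = 7, nothing longer is possible.

7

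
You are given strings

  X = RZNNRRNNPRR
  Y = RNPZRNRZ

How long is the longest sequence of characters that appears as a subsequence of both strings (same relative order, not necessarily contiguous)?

5

Let dp[i][j] be the LCS length of the first i characters of X and the first j characters of Y. dp[i][j] = dp[i-1][j-1]+1 when the i-th and j-th characters match, else max(dp[i-1][j], dp[i][j-1]).
    ·  R  N  P  Z  R  N  R  Z
 ·  0  0  0  0  0  0  0  0  0
 R  0  1  1  1  1  1  1  1  1
 Z  0  1  1  1  2  2  2  2  2
 N  0  1  2  2  2  2  3  3  3
 N  0  1  2  2  2  2  3  3  3
 R  0  1  2  2  2  3  3  4  4
 R  0  1  2  2  2  3  3  4  4
 N  0  1  2  2  2  3  4  4  4
 N  0  1  2  2  2  3  4  4  4
 P  0  1  2  3  3  3  4  4  4
 R  0  1  2  3  3  4  4  5  5
 R  0  1  2  3  3  4  4  5  5
dp[11][8] = 5. One LCS (by backtracking along matches): RZRNR.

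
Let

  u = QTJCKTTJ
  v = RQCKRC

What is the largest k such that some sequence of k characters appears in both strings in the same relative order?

3

Let dp[i][j] be the LCS length of the first i characters of u and the first j characters of v. dp[i][j] = dp[i-1][j-1]+1 when the i-th and j-th characters match, else max(dp[i-1][j], dp[i][j-1]).
    ·  R  Q  C  K  R  C
 ·  0  0  0  0  0  0  0
 Q  0  0  1  1  1  1  1
 T  0  0  1  1  1  1  1
 J  0  0  1  1  1  1  1
 C  0  0  1  2  2  2  2
 K  0  0  1  2  3  3  3
 T  0  0  1  2  3  3  3
 T  0  0  1  2  3  3  3
 J  0  0  1  2  3  3  3
dp[8][6] = 3. One LCS (by backtracking along matches): QCK.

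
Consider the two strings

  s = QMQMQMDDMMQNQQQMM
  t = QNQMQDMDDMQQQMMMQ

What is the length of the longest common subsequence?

13

Taking Q [1,1], Q [3,3], M [4,4], Q [5,5], M [6,7], D [7,8], D [8,9], M [10,10], Q [11,11], Q [13,12], Q [14,13], M [16,15], M [17,16] gives a common subsequence of length 13. dp[17][17] = 13 confirms this is the maximum.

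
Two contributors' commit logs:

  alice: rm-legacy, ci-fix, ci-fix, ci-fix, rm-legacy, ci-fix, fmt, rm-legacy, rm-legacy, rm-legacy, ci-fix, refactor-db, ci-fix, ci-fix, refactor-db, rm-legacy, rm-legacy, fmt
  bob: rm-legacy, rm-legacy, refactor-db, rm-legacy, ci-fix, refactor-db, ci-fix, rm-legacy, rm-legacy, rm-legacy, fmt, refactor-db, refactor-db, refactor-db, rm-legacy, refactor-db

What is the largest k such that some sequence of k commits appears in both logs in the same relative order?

9

Match rm-legacy [1,4], then ci-fix [2,5], then ci-fix [4,7], then rm-legacy [5,8], then rm-legacy [8,9], then rm-legacy [9,10], then refactor-db [12,13], then refactor-db [15,14], then rm-legacy [16,15] — 9 commits in the same relative order in both. Since dp[18][16] = 9, nothing longer is possible.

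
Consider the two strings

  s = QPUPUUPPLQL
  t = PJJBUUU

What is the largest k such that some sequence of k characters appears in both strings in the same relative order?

4

One common subsequence of length 4: P at s[2]=t[1], then U at s[3]=t[5], then U at s[5]=t[6], then U at s[6]=t[7], and the DP table's final entry dp[11][7] is also 4, so no common subsequence is longer.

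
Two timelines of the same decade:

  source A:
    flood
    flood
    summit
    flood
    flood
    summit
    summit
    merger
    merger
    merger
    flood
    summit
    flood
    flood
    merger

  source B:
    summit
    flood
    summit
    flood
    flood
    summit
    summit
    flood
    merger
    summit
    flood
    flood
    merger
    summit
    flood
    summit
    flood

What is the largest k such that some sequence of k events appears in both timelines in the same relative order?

11

Taking flood (source A #2, source B #2) → summit (source A #3, source B #3) → flood (source A #4, source B #4) → flood (source A #5, source B #5) → summit (source A #6, source B #6) → summit (source A #7, source B #7) → merger (source A #8, source B #9) → merger (source A #9, source B #13) → flood (source A #11, source B #15) → summit (source A #12, source B #16) → flood (source A #14, source B #17) gives a common subsequence of length 11. Since dp[15][17] = 11, nothing longer is possible.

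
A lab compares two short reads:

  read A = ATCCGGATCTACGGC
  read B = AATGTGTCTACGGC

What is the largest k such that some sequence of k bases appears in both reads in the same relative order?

One common subsequence of length 12: A [1,2], then T [2,3], then G [5,4], then G [6,6], then T [8,7], then C [9,8], then T [10,9], then A [11,10], then C [12,11], then G [13,12], then G [14,13], then C [15,14]. The LCS DP gives dp[15][14] = 12, so this is optimal.

12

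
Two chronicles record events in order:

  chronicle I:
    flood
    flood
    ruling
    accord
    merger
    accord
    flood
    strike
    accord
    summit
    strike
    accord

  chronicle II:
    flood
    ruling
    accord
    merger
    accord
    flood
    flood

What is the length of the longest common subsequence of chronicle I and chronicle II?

6

One common subsequence of length 6: flood (chronicle I #2, chronicle II #1); then ruling (chronicle I #3, chronicle II #2); then accord (chronicle I #4, chronicle II #3); then merger (chronicle I #5, chronicle II #4); then accord (chronicle I #6, chronicle II #5); then flood (chronicle I #7, chronicle II #7). dp[12][7] = 6 confirms this is the maximum.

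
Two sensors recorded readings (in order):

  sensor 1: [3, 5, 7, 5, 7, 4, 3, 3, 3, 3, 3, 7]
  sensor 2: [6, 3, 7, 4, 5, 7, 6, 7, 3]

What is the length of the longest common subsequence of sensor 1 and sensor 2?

5

Match 3 at sensor 1[1]=sensor 2[2]; then 5 at sensor 1[2]=sensor 2[5]; then 7 at sensor 1[3]=sensor 2[6]; then 7 at sensor 1[5]=sensor 2[8]; then 3 at sensor 1[11]=sensor 2[9] — 5 values in the same relative order in both, and the DP table's final entry dp[12][9] is also 5, so no common subsequence is longer.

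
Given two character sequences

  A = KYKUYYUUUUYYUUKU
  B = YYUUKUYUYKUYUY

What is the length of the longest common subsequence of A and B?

9

Match Y (A #5, B #1) → Y (A #6, B #2) → U (A #7, B #3) → U (A #8, B #4) → U (A #9, B #6) → U (A #10, B #8) → Y (A #11, B #9) → Y (A #12, B #12) → U (A #13, B #13) — 9 characters in the same relative order in both, and the DP table's final entry dp[16][14] is also 9, so no common subsequence is longer.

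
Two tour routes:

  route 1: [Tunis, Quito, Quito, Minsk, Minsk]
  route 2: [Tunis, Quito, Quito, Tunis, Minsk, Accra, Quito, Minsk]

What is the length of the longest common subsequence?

Match Tunis [1,1]; then Quito [2,2]; then Quito [3,3]; then Minsk [4,5]; then Minsk [5,8] — 5 stops in the same relative order in both. The LCS DP gives dp[5][8] = 5, so this is optimal.

5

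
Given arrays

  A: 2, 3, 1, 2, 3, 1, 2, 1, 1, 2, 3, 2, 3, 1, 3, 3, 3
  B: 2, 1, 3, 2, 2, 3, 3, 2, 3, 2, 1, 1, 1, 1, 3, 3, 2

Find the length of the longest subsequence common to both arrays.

Taking 2 [1,1], 1 [3,2], 3 [5,3], 2 [7,4], 2 [10,5], 3 [11,7], 2 [12,8], 3 [13,9], 1 [14,14], 3 [15,15], 3 [16,16] gives a common subsequence of length 11. dp[17][17] = 11 confirms this is the maximum.

11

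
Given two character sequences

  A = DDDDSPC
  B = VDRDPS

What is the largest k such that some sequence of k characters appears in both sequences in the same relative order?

3

Let dp[i][j] be the LCS length of the first i characters of A and the first j characters of B. dp[i][j] = dp[i-1][j-1]+1 when the i-th and j-th characters match, else max(dp[i-1][j], dp[i][j-1]).
    ·  V  D  R  D  P  S
 ·  0  0  0  0  0  0  0
 D  0  0  1  1  1  1  1
 D  0  0  1  1  2  2  2
 D  0  0  1  1  2  2  2
 D  0  0  1  1  2  2  2
 S  0  0  1  1  2  2  3
 P  0  0  1  1  2  3  3
 C  0  0  1  1  2  3  3
dp[7][6] = 3. One LCS (by backtracking along matches): DDS.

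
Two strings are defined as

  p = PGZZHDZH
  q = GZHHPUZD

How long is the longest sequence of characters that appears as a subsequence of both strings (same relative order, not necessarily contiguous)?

One common subsequence of length 4: G at p[2]=q[1], then Z at p[3]=q[2], then Z at p[4]=q[7], then D at p[6]=q[8]. The LCS DP gives dp[8][8] = 4, so this is optimal.

4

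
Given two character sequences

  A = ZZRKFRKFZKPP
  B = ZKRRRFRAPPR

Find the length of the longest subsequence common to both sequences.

6

One common subsequence of length 6: Z at A[1]=B[1] → R at A[3]=B[5] → F at A[5]=B[6] → R at A[6]=B[7] → P at A[11]=B[9] → P at A[12]=B[10]. Since dp[12][11] = 6, nothing longer is possible.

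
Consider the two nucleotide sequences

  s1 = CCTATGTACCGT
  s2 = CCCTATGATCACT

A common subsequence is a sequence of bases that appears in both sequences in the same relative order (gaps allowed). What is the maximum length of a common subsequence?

10

Match C [1,2], then C [2,3], then T [3,4], then A [4,5], then T [5,6], then G [6,7], then T [7,9], then A [8,11], then C [10,12], then T [12,13] — 10 bases in the same relative order in both. dp[12][13] = 10 confirms this is the maximum.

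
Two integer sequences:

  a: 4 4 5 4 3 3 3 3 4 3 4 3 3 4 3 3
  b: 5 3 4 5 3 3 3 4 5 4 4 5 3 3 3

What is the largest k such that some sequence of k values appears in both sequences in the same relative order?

10

One common subsequence of length 10: 4 at a[2]=b[3]; then 5 at a[3]=b[4]; then 3 at a[5]=b[5]; then 3 at a[6]=b[6]; then 3 at a[7]=b[7]; then 4 at a[9]=b[10]; then 4 at a[11]=b[11]; then 3 at a[13]=b[13]; then 3 at a[15]=b[14]; then 3 at a[16]=b[15]. dp[16][15] = 10 confirms this is the maximum.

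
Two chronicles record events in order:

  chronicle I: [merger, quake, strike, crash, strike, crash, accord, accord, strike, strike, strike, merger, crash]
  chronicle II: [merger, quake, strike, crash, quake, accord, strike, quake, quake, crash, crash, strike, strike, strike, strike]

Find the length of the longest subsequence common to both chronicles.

Match merger at chronicle I[1]=chronicle II[1], then quake at chronicle I[2]=chronicle II[2], then strike at chronicle I[3]=chronicle II[3], then crash at chronicle I[4]=chronicle II[4], then strike at chronicle I[5]=chronicle II[7], then crash at chronicle I[6]=chronicle II[11], then strike at chronicle I[9]=chronicle II[13], then strike at chronicle I[10]=chronicle II[14], then strike at chronicle I[11]=chronicle II[15] — 9 events in the same relative order in both. dp[13][15] = 9 confirms this is the maximum.

9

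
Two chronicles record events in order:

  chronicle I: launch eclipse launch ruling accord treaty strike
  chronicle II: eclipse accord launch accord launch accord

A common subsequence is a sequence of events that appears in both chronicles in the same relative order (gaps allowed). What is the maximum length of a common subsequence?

3

One common subsequence of length 3: launch (chronicle I #1, chronicle II #3); then launch (chronicle I #3, chronicle II #5); then accord (chronicle I #5, chronicle II #6). dp[7][6] = 3 confirms this is the maximum.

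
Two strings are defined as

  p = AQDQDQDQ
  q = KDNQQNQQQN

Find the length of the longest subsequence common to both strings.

Taking Q at p[2]=q[5], then Q at p[4]=q[7], then Q at p[6]=q[8], then Q at p[8]=q[9] gives a common subsequence of length 4. dp[8][10] = 4 confirms this is the maximum.

4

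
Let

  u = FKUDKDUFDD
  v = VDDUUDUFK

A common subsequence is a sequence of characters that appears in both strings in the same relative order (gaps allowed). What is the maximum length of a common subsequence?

4

Let dp[i][j] be the LCS length of the first i characters of u and the first j characters of v. dp[i][j] = dp[i-1][j-1]+1 when the i-th and j-th characters match, else max(dp[i-1][j], dp[i][j-1]).
    ·  V  D  D  U  U  D  U  F  K
 ·  0  0  0  0  0  0  0  0  0  0
 F  0  0  0  0  0  0  0  0  1  1
 K  0  0  0  0  0  0  0  0  1  2
 U  0  0  0  0  1  1  1  1  1  2
 D  0  0  1  1  1  1  2  2  2  2
 K  0  0  1  1  1  1  2  2  2  3
 D  0  0  1  2  2  2  2  2  2  3
 U  0  0  1  2  3  3  3  3  3  3
 F  0  0  1  2  3  3  3  3  4  4
 D  0  0  1  2  3  3  4  4  4  4
 D  0  0  1  2  3  3  4  4  4  4
dp[10][9] = 4. One LCS (by backtracking along matches): UDUF.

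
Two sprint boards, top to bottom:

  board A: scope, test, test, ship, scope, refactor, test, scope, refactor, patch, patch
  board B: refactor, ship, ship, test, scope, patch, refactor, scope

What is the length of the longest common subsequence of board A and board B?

4

Pick test (board A #3, board B #4) → scope (board A #5, board B #5) → refactor (board A #6, board B #7) → scope (board A #8, board B #8); all 4 tasks appear in both, in order. Since dp[11][8] = 4, nothing longer is possible.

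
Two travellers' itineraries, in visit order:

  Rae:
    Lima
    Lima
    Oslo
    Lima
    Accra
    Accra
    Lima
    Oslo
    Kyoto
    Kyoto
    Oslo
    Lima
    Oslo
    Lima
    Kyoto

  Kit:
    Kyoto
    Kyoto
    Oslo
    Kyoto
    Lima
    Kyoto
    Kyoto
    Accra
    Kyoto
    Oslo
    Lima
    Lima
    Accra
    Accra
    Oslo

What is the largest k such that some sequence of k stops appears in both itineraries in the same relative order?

Taking Oslo [3,3] → Lima [4,5] → Accra [6,8] → Kyoto [10,9] → Oslo [11,10] → Lima [12,12] → Oslo [13,15] gives a common subsequence of length 7. dp[15][15] = 7 confirms this is the maximum.

7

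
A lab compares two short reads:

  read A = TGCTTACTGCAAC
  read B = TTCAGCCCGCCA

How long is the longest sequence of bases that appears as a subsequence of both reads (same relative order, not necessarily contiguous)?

Taking T [1,2], G [2,5], C [3,7], C [7,8], G [9,9], C [10,11], A [12,12] gives a common subsequence of length 7. Since dp[13][12] = 7, nothing longer is possible.

7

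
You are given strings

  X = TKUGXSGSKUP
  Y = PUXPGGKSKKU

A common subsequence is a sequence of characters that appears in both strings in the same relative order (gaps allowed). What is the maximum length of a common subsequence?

6

One common subsequence of length 6: U (X #3, Y #2); then G (X #4, Y #5); then G (X #7, Y #6); then S (X #8, Y #8); then K (X #9, Y #10); then U (X #10, Y #11). The LCS DP gives dp[11][11] = 6, so this is optimal.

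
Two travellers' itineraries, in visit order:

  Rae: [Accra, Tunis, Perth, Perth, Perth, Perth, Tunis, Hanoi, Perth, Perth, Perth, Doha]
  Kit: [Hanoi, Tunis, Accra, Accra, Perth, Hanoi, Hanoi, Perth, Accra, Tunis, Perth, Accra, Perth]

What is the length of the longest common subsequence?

One common subsequence of length 6: Accra at Rae[1]=Kit[4], Perth at Rae[3]=Kit[5], Perth at Rae[4]=Kit[8], Tunis at Rae[7]=Kit[10], Perth at Rae[9]=Kit[11], Perth at Rae[11]=Kit[13]. dp[12][13] = 6 confirms this is the maximum.

6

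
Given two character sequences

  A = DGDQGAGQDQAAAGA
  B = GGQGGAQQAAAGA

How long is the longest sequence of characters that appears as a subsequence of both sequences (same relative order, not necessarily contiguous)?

11

Taking G [2,2]; then Q [4,3]; then G [5,5]; then A [6,6]; then Q [8,7]; then Q [10,8]; then A [11,9]; then A [12,10]; then A [13,11]; then G [14,12]; then A [15,13] gives a common subsequence of length 11. Since dp[15][13] = 11, nothing longer is possible.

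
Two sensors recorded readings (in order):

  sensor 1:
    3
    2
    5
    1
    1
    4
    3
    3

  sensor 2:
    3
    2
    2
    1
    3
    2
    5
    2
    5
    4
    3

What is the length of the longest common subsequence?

5

Let dp[i][j] be the LCS length of the first i values of sensor 1 and the first j values of sensor 2. dp[i][j] = dp[i-1][j-1]+1 when the i-th and j-th values match, else max(dp[i-1][j], dp[i][j-1]).
    ·  3  2  2  1  3  2  5  2  5  4  3
 ·  0  0  0  0  0  0  0  0  0  0  0  0
 3  0  1  1  1  1  1  1  1  1  1  1  1
 2  0  1  2  2  2  2  2  2  2  2  2  2
 5  0  1  2  2  2  2  2  3  3  3  3  3
 1  0  1  2  2  3  3  3  3  3  3  3  3
 1  0  1  2  2  3  3  3  3  3  3  3  3
 4  0  1  2  2  3  3  3  3  3  3  4  4
 3  0  1  2  2  3  4  4  4  4  4  4  5
 3  0  1  2  2  3  4  4  4  4  4  4  5
dp[8][11] = 5. One LCS (by backtracking along matches): 3, 2, 5, 4, 3.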